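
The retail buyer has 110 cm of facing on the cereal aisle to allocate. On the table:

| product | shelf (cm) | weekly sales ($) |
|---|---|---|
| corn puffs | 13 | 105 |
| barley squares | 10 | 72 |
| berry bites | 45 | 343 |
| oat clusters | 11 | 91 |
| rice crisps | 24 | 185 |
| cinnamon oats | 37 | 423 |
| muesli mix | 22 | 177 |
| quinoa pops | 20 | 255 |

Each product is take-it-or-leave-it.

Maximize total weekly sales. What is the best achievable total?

Taking the top-ratio products first gives corn puffs + oat clusters + cinnamon oats + muesli mix + quinoa pops for 1051 (103 cm).
Dropping muesli mix frees 22 cm; slotting in rice crisps (24 cm) lifts the total to 1059 at 105 cm.
No other feasible combination exceeds 1059.

1059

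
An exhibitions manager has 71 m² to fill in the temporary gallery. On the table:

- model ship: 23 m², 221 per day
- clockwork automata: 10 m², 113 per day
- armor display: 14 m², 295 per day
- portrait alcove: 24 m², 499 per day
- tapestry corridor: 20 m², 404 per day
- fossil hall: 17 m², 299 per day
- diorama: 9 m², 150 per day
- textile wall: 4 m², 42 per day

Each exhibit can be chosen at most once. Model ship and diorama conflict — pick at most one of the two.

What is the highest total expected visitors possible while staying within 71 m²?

Density check — armor display 21.07, portrait alcove 20.79, tapestry corridor 20.20 are the best per m².
Armor display + portrait alcove + tapestry corridor + diorama + textile wall uses 71 of the 71 m² and totals 1390.
The closest alternative, portrait alcove + tapestry corridor + fossil hall + diorama, reaches only 1352.

1390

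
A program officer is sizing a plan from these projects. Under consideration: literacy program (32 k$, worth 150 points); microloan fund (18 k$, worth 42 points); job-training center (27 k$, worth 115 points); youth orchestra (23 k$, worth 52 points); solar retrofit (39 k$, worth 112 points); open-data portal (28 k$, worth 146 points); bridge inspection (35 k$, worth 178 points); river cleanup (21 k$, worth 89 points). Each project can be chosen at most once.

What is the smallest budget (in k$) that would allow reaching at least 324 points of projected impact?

63

Minimise k$ subject to total projected impact ≥ 324.
open-data portal + bridge inspection reaches 324 using 63 k$.
Below 63 k$ the best achievable stays under 324.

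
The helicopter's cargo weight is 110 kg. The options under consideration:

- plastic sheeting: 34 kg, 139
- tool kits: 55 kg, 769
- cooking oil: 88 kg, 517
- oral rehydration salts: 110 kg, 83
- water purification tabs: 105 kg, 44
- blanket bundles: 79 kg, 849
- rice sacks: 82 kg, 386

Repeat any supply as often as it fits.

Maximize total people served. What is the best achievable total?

1538

Best packing: 2×tool kits — 110 kg, 1538 total.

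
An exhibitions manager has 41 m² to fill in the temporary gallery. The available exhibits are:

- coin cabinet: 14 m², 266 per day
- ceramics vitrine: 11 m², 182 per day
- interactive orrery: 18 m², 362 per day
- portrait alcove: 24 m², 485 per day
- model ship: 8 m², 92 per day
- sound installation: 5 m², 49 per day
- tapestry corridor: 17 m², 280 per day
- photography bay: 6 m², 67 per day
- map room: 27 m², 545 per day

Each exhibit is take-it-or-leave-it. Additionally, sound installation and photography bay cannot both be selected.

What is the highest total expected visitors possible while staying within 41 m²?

The ratio heuristic lands on coin cabinet + portrait alcove (751) but leaves 3 m² idle.
Replace portrait alcove with map room: the trade gains 60 net, giving 811 at 41 m².
The closest alternative, portrait alcove + tapestry corridor, reaches only 765.

811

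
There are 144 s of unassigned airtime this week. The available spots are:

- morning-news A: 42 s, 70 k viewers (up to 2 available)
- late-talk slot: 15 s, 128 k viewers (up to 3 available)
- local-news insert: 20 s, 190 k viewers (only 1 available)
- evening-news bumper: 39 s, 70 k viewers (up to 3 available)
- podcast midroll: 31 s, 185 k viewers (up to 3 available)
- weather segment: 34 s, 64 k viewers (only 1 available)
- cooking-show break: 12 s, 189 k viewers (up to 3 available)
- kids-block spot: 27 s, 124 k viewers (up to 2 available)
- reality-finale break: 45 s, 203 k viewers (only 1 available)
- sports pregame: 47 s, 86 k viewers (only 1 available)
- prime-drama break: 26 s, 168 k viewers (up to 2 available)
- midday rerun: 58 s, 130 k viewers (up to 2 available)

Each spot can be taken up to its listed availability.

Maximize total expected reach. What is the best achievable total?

1366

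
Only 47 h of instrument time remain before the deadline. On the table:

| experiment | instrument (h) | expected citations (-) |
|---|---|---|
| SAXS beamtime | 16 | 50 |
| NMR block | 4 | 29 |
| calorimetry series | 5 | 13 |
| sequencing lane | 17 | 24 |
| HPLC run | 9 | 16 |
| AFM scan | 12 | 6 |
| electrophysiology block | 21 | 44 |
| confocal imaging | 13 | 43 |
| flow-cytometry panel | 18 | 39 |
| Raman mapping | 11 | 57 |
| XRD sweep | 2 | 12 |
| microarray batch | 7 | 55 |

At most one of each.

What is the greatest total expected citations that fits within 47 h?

216

Greedy by ratio would take NMR block + calorimetry series + confocal imaging + Raman mapping + XRD sweep + microarray batch: 42 h used, total 209.
The 13 h tied up in confocal imaging is better spent on SAXS beamtime — total rises to 216 (45 h).
The closest alternative, NMR block + HPLC run + confocal imaging + Raman mapping + XRD sweep + microarray batch, reaches only 212.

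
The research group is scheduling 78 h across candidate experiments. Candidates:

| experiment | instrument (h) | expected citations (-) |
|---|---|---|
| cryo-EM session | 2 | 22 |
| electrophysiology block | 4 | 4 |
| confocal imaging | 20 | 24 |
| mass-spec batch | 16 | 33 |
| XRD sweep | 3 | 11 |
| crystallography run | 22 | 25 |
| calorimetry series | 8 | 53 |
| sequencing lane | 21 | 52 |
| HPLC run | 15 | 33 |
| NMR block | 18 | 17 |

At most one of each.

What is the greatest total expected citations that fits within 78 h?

Taking cryo-EM session + electrophysiology block + mass-spec batch + XRD sweep + calorimetry series + sequencing lane + HPLC run: 69 h used, 208 in expected citations.
Every other selection either busts 78 h or fails to beat 208.

208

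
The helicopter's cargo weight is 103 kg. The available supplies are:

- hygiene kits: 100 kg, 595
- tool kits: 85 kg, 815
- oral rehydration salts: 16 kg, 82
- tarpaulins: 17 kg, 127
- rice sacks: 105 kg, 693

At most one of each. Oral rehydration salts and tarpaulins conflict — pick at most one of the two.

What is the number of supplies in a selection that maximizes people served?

2

Best achievable people served is 942.
tool kits + tarpaulins hits 942 at 102 kg.
Every optimal selection uses 2 supplies.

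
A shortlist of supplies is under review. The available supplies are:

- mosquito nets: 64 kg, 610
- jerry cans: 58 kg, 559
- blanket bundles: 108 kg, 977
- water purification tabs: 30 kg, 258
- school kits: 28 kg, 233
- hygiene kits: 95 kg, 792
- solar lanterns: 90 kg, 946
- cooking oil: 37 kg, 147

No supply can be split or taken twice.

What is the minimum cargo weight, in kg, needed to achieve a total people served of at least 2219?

Minimise kg subject to total people served ≥ 2219.
mosquito nets + jerry cans + school kits + solar lanterns reaches 2348 using 240 kg.
Any bundle with less than 240 kg falls short of 2219.

240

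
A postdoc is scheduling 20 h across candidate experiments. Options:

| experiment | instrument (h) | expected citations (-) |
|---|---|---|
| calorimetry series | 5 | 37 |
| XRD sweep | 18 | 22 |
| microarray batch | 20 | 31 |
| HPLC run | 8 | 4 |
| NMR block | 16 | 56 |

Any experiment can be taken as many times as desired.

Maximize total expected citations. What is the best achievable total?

Ranking by ratio (expected citations/h): calorimetry series 7.40, NMR block 3.50, microarray batch 1.55.
The ratio ordering already packs tightly: 4×calorimetry series, 20 h, 148.
No other feasible combination exceeds 148.

148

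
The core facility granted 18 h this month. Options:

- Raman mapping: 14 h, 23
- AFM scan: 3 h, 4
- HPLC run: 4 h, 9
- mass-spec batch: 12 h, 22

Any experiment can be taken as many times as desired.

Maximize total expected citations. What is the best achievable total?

36

Best packing: 4×HPLC run — 16 h, 36 total.
That's the maximum — no swap from here does better than 36.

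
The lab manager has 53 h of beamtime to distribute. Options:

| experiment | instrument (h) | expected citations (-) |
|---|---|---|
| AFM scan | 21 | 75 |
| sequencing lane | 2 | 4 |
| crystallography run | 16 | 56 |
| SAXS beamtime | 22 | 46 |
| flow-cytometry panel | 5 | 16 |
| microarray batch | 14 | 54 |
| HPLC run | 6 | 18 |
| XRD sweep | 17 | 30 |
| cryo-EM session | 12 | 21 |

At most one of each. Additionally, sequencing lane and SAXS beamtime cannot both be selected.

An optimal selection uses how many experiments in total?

4

The maximum expected citations within 53 h is 189.
AFM scan + sequencing lane + crystallography run + microarray batch hits 189 at 53 h.
All optima have 4 experiments.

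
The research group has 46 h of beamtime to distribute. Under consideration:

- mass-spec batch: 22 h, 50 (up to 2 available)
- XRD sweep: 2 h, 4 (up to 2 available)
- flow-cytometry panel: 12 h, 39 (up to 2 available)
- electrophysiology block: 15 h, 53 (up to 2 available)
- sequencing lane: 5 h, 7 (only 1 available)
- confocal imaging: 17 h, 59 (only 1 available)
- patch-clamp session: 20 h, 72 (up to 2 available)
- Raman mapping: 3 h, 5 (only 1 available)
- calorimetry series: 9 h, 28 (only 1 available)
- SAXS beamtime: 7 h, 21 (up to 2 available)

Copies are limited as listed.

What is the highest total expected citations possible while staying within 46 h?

By expected citations per h: patch-clamp session 3.60, electrophysiology block 3.53, confocal imaging 3.47, flow-cytometry panel 3.25 lead.
A density-first pass picks 2×XRD sweep + 2×patch-clamp session — 152 at 44 h.
Dropping 2×XRD sweep and patch-clamp session frees 24 h; slotting in confocal imaging + calorimetry series (26 h) lifts the total to 159 at 46 h.
That's the maximum — no swap from here does better than 159.

159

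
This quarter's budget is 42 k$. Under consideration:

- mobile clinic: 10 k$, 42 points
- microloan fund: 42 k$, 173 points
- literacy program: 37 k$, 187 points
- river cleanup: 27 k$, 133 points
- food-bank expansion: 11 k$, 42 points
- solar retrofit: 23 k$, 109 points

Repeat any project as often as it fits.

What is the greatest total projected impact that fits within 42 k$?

187

Ranking by ratio (projected impact/k$): literacy program 5.05, river cleanup 4.93, solar retrofit 4.74.
Taking literacy program: 37 k$ used, 187 in projected impact.
No other feasible combination exceeds 187.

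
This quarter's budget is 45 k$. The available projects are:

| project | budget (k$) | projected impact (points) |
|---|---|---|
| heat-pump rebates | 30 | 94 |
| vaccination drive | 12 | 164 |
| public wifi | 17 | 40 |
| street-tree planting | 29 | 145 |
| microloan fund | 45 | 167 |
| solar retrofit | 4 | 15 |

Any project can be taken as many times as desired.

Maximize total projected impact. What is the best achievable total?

Taking 3×vaccination drive + 2×solar retrofit: 44 k$ used, 522 in projected impact.
No other feasible combination exceeds 522.

522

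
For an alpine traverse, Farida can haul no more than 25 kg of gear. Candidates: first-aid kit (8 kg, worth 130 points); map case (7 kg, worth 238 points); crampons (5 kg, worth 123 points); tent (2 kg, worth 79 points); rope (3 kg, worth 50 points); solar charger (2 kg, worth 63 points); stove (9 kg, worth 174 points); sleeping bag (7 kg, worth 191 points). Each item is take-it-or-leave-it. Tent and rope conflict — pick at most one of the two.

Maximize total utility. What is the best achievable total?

Density check — tent 39.50, map case 34.00, solar charger 31.50 are the best per kg.
Map case + crampons + tent + solar charger + sleeping bag uses 23 of the 25 kg and totals 694.
That's the maximum — no feasible swap from here does better than 694.

694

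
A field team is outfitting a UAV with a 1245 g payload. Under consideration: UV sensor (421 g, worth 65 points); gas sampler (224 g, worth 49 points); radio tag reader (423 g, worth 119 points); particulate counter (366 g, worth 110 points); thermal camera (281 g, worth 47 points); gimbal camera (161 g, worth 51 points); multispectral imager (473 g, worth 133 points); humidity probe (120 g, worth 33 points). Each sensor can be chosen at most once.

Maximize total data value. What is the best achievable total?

343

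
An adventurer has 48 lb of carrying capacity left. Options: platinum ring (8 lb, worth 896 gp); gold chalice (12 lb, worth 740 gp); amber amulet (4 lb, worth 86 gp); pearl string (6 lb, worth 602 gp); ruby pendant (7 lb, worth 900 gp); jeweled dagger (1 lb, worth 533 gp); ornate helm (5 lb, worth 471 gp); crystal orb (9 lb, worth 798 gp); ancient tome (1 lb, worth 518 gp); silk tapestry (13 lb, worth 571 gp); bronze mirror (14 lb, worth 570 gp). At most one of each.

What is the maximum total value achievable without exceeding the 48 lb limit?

5073

By value per lb: jeweled dagger 533.00, ancient tome 518.00, ruby pendant 128.57, platinum ring 112.00 lead.
Taking the top-ratio items first gives platinum ring + amber amulet + pearl string + ruby pendant + jeweled dagger + ornate helm + crystal orb + ancient tome for 4804 (41 lb).
The 5 lb tied up in ornate helm is better spent on gold chalice — total rises to 5073 (48 lb).
Every other selection either busts 48 lb or fails to beat 5073.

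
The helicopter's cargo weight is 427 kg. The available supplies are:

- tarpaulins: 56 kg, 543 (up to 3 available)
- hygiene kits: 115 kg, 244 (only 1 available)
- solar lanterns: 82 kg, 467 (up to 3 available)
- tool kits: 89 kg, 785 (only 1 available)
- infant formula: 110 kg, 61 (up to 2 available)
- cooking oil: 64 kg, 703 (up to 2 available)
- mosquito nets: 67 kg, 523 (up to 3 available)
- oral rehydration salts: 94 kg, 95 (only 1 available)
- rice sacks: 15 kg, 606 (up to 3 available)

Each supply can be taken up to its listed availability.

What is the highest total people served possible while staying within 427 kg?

5376

The ratio ordering already packs tightly: 3×tarpaulins + 2×cooking oil + mosquito nets + 3×rice sacks, 408 kg, 5376.
That's the maximum — no swap from here does better than 5376.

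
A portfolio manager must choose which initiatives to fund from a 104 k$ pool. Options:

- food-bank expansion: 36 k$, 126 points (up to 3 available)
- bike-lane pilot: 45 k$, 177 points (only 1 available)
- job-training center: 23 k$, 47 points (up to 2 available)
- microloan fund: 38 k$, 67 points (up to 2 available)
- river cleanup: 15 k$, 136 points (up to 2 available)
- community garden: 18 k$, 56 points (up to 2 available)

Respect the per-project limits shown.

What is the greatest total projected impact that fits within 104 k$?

524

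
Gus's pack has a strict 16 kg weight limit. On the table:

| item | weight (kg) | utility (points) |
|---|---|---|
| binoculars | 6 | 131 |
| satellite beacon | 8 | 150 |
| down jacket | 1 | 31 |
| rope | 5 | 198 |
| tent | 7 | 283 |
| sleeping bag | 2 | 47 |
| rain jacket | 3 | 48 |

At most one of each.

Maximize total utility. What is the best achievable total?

Taking the top-ratio items first gives down jacket + rope + tent + sleeping bag for 559 (15 kg).
The 2 kg tied up in sleeping bag is better spent on rain jacket — total rises to 560 (16 kg).

560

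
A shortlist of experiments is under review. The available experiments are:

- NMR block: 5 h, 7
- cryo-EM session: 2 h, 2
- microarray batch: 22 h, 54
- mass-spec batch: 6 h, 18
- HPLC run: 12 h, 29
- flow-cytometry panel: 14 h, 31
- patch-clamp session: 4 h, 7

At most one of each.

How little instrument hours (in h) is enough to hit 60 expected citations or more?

Minimise h subject to total expected citations ≥ 60.
HPLC run + flow-cytometry panel reaches 60 using 26 h.
Any bundle with less than 26 h falls short of 60.

26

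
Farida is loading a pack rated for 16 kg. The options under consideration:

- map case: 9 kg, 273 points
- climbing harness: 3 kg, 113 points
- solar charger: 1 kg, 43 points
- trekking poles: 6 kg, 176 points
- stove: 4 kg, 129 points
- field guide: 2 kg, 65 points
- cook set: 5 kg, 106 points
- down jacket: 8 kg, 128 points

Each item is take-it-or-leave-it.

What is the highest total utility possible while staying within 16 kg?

Density check — solar charger 43.00, climbing harness 37.67, field guide 32.50, stove 32.25 are the best per kg.
Best packing: climbing harness + solar charger + trekking poles + stove + field guide — 16 kg, 526 total.

526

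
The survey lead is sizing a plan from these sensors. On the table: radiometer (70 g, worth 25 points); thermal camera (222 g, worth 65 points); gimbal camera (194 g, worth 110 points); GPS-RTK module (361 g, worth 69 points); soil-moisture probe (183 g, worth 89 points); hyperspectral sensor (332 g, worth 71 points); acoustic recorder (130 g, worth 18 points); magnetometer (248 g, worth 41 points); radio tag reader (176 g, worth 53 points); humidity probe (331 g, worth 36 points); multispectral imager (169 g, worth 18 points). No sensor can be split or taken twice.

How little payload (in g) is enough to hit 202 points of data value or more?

447

Look for the lowest-payload combination reaching 202.
Taking radiometer + gimbal camera + soil-moisture probe gives 224 (≥ 202) for 447 g.
No combination under 447 g hits 202.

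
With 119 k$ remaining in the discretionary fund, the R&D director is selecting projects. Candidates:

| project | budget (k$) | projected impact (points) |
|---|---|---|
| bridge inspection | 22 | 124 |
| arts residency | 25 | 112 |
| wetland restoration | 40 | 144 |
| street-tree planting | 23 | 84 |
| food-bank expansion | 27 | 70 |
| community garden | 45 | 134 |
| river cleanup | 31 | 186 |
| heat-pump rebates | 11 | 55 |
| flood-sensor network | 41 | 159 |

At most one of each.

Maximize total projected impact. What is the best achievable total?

581

Taking the top-ratio projects first gives bridge inspection + arts residency + street-tree planting + river cleanup + heat-pump rebates for 561 (112 k$).
Dropping street-tree planting and heat-pump rebates frees 34 k$; slotting in flood-sensor network (41 k$) lifts the total to 581 at 119 k$.
Nothing else within 119 k$ beats 581.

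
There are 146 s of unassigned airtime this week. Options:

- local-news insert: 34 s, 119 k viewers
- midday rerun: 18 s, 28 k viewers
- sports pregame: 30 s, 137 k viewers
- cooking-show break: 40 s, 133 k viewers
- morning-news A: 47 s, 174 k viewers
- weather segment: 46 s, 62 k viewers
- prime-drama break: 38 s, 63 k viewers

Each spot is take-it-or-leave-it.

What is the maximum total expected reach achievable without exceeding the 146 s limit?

472

By expected reach per s: sports pregame 4.57, morning-news A 3.70, local-news insert 3.50 lead.
The ratio heuristic lands on local-news insert + midday rerun + sports pregame + morning-news A (458) but leaves 17 s idle.
The 34 s tied up in local-news insert is better spent on cooking-show break — total rises to 472 (135 s).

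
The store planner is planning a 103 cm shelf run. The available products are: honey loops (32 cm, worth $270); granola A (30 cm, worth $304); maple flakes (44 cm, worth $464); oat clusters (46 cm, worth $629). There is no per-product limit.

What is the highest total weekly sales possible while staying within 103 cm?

1258

Taking 2×oat clusters: 92 cm used, 1258 in weekly sales.
Every other selection either busts 103 cm or fails to beat 1258.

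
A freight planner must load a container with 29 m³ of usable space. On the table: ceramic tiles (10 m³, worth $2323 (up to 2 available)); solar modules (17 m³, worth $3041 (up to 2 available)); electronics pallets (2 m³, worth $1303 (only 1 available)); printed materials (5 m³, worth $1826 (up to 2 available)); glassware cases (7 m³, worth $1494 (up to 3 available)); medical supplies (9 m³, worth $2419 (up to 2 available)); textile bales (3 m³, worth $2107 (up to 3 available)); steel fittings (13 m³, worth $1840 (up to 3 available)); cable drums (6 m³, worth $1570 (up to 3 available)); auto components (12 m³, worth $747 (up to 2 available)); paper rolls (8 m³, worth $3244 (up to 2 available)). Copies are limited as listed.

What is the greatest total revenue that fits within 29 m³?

Taking the top-ratio shipments first gives electronics pallets + 3×textile bales + 2×paper rolls for 14112 (27 m³).
Dropping paper rolls frees 8 m³; slotting in 2×printed materials (10 m³) lifts the total to 14520 at 29 m³.
Every other selection either busts 29 m³ or exceeds an availability limit or fails to beat 14520.

14520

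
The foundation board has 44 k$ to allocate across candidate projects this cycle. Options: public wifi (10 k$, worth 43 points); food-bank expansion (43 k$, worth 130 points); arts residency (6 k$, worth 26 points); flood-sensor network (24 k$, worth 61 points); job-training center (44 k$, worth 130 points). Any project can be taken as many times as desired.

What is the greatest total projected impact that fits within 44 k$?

190

Density check — arts residency 4.33, public wifi 4.30, food-bank expansion 3.02 are the best per k$.
Greedy by ratio would take 7×arts residency: 42 k$ used, total 182.
Dropping 3×arts residency frees 18 k$; slotting in 2×public wifi (20 k$) lifts the total to 190 at 44 k$.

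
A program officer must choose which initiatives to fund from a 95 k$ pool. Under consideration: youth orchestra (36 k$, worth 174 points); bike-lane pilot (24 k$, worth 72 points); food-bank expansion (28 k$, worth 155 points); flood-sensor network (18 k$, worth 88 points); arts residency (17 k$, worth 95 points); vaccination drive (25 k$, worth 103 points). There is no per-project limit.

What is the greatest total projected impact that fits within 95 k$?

Density check — arts residency 5.59, food-bank expansion 5.54, flood-sensor network 4.89 are the best per k$.
A density-first pass picks 5×arts residency — 475 at 85 k$.
Replace 3×arts residency with 2×food-bank expansion: the trade gains 25 net, giving 500 at 90 k$.
The spare 5 k$ is too small for any remaining project, and no exchange beats 500.

500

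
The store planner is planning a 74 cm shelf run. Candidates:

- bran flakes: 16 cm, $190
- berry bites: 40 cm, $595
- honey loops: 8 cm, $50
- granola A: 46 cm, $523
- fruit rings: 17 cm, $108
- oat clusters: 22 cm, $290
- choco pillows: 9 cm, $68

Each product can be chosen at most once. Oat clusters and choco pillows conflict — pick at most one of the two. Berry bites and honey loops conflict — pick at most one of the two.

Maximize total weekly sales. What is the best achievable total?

Ranking by ratio (weekly sales/cm): berry bites 14.88, oat clusters 13.18, bran flakes 11.88.
Taking bran flakes + berry bites + fruit rings: 73 cm used, 893 in weekly sales.

893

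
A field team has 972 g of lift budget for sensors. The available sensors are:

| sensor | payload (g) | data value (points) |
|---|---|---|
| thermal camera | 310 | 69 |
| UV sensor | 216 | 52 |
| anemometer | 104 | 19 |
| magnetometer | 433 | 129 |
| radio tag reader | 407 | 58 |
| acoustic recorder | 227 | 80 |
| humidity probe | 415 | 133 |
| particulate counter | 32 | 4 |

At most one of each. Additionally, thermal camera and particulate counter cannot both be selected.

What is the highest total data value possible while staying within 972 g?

Taking UV sensor + anemometer + acoustic recorder + humidity probe: 962 g used, 284 in data value.
Next best is thermal camera + acoustic recorder + humidity probe at 282 (952 g) — short by 2.

284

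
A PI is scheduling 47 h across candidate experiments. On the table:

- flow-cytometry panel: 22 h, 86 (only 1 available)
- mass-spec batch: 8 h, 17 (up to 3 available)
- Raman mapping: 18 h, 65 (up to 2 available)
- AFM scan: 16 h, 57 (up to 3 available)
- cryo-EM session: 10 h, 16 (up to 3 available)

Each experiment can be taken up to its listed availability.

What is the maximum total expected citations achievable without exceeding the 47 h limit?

By expected citations per h: flow-cytometry panel 3.91, Raman mapping 3.61, AFM scan 3.56 lead.
The ratio heuristic lands on flow-cytometry panel + Raman mapping (151) but leaves 7 h idle.
Replace Raman mapping with mass-spec batch + AFM scan: the trade gains 9 net, giving 160 at 46 h.
Every other selection either busts 47 h or exceeds an availability limit or fails to beat 160.

160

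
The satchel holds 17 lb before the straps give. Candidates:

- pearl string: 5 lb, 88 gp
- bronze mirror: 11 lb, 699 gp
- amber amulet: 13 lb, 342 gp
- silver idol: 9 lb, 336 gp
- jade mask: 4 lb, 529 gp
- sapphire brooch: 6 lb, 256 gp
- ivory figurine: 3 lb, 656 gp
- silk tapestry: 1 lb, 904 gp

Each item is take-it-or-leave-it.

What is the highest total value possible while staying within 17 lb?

2425

Density check — silk tapestry 904.00, ivory figurine 218.67, jade mask 132.25, bronze mirror 63.55 are the best per lb.
The ratio heuristic lands on jade mask + sapphire brooch + ivory figurine + silk tapestry (2345) but leaves 3 lb idle.
The 6 lb tied up in sapphire brooch is better spent on silver idol — total rises to 2425 (17 lb).
Next best is jade mask + sapphire brooch + ivory figurine + silk tapestry at 2345 (14 lb) — short by 80.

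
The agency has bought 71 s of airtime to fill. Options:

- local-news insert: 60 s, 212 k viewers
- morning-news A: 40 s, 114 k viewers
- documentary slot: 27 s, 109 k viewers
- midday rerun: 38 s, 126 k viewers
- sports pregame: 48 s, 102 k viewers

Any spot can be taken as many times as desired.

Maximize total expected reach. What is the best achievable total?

235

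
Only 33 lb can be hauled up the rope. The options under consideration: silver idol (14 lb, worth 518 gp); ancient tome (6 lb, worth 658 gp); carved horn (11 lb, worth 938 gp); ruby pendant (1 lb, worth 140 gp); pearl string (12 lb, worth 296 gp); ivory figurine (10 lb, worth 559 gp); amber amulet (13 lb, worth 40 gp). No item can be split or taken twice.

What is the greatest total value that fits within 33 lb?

Best packing: ancient tome + carved horn + ruby pendant + ivory figurine — 28 lb, 2295 total.

2295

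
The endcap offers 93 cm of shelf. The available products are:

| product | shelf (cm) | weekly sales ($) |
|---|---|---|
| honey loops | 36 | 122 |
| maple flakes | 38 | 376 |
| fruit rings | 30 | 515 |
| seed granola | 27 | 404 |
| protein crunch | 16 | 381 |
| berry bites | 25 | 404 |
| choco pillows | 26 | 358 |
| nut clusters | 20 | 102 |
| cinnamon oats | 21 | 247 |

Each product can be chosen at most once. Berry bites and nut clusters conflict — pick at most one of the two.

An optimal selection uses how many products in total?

4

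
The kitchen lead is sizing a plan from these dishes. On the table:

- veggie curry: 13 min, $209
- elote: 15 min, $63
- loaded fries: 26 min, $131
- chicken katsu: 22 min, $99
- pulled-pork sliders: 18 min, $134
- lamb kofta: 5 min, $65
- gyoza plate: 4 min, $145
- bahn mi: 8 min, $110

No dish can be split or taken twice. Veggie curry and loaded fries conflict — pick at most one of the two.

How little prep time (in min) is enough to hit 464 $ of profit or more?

25

Need the lightest bundle worth ≥ 464.
veggie curry + gyoza plate + bahn mi: 464 profit at 25 min.
Any bundle with less than 25 min falls short of 464.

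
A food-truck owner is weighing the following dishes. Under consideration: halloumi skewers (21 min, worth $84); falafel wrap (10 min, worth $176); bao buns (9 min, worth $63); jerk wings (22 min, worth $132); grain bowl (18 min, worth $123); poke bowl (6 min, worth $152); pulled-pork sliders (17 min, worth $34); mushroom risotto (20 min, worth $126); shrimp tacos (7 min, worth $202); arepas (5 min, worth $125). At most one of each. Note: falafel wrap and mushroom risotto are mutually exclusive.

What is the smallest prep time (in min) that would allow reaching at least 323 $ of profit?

12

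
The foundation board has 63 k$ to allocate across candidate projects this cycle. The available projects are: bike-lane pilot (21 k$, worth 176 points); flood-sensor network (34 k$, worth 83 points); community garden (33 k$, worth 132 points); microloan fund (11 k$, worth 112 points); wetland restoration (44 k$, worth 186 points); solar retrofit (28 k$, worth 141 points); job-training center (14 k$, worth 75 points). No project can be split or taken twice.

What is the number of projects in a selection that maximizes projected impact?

3

Optimal total is 429.
One optimal bundle: bike-lane pilot + microloan fund + solar retrofit (60 k$).
Any selection reaching 429 contains exactly 3 projects.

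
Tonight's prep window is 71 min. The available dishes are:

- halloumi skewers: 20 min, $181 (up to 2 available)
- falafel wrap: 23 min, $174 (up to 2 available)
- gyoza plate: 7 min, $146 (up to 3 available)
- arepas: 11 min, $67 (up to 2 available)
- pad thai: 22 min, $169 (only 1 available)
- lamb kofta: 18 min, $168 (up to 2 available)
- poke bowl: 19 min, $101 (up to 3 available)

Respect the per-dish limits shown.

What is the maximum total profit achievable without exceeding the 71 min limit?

A density-first pass picks 3×gyoza plate + arepas + 2×lamb kofta — 841 at 68 min.
The 18 min tied up in lamb kofta is better spent on halloumi skewers — total rises to 854 (70 min).

854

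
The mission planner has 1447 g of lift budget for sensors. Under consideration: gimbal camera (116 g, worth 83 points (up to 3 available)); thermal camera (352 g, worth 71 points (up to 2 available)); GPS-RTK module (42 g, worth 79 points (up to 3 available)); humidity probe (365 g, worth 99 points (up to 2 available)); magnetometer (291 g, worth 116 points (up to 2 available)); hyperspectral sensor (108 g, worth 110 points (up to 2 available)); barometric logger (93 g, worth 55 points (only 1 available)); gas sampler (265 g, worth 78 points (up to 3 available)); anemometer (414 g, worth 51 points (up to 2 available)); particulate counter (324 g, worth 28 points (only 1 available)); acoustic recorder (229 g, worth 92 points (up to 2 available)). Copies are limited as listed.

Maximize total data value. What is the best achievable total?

Ranking by ratio (data value/g): GPS-RTK module 1.88, hyperspectral sensor 1.02, gimbal camera 0.72.
Taking the top-ratio sensors first gives 3×gimbal camera + 3×GPS-RTK module + 2×hyperspectral sensor + barometric logger + 2×acoustic recorder for 945 (1241 g).
Dropping barometric logger frees 93 g; slotting in magnetometer (291 g) lifts the total to 1006 at 1439 g.

1006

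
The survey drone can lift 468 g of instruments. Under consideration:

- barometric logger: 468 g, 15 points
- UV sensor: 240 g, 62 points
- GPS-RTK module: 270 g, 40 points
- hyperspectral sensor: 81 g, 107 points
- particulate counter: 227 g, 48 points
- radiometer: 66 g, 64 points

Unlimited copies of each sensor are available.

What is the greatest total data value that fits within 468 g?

Ranking by ratio (data value/g): hyperspectral sensor 1.32, radiometer 0.97, UV sensor 0.26.
Greedy by ratio would take 5×hyperspectral sensor: 405 g used, total 535.
Dropping hyperspectral sensor frees 81 g; slotting in 2×radiometer (132 g) lifts the total to 556 at 456 g.

556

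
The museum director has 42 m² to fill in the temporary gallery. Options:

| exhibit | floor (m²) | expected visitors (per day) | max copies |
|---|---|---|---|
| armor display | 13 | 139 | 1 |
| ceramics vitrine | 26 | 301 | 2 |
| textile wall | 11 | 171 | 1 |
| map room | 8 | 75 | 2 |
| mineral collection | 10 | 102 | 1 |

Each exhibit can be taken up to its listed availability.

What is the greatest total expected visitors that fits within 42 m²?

A density-first pass picks ceramics vitrine + textile wall — 472 at 37 m².
Dropping ceramics vitrine frees 26 m²; slotting in armor display + map room + mineral collection (31 m²) lifts the total to 487 at 42 m².

487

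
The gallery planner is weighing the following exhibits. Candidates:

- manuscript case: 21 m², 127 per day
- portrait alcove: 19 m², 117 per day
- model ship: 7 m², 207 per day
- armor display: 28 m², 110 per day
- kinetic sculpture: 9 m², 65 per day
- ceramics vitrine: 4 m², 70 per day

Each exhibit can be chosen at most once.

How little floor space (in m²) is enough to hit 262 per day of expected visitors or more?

Minimise m² subject to total expected visitors ≥ 262.
model ship + ceramics vitrine reaches 277 using 11 m².
Any bundle with less than 11 m² falls short of 262.

11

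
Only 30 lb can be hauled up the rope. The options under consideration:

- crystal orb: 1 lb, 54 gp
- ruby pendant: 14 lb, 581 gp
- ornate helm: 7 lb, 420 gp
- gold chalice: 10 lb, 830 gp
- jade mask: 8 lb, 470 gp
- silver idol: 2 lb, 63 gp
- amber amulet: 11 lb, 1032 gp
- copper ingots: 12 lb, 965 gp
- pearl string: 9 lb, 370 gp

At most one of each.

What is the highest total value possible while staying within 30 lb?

2417

Taking the top-ratio items first gives crystal orb + ornate helm + gold chalice + amber amulet for 2336 (29 lb).
Replace crystal orb and gold chalice with copper ingots: the trade gains 81 net, giving 2417 at 30 lb.
An exhaustive check of the 512 subsets confirms 2417.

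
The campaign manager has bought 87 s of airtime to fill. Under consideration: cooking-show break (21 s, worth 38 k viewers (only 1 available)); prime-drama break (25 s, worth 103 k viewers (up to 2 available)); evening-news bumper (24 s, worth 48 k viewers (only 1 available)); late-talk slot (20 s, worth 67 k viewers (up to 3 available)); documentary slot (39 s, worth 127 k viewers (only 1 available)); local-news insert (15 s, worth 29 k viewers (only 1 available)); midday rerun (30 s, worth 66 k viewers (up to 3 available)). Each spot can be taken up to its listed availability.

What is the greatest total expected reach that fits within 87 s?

By expected reach per s: prime-drama break 4.12, late-talk slot 3.35, documentary slot 3.26, midday rerun 2.20 lead.
A density-first pass picks 2×prime-drama break + late-talk slot + local-news insert — 302 at 85 s.
The 40 s tied up in prime-drama break and local-news insert is better spent on 2×late-talk slot — total rises to 304 (85 s).

304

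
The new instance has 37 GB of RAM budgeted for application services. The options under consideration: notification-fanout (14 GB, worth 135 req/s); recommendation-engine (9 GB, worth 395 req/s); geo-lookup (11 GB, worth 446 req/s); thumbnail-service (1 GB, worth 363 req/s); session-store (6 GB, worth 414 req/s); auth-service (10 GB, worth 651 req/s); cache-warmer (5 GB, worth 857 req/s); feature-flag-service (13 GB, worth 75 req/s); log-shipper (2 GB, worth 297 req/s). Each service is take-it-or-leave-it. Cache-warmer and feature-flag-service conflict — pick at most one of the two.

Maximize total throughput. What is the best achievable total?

3028

By throughput per GB: thumbnail-service 363.00, cache-warmer 171.40, log-shipper 148.50 lead.
Filling by ratio: recommendation-engine + thumbnail-service + session-store + auth-service + cache-warmer + log-shipper for 2977, with 4 GB left unused.
Replace recommendation-engine with geo-lookup: the trade gains 51 net, giving 3028 at 35 GB.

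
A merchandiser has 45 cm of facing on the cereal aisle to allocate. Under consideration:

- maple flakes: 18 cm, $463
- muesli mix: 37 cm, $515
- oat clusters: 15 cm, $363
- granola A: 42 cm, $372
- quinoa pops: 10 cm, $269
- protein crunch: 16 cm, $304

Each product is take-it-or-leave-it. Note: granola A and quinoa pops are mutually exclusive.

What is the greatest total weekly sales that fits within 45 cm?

By weekly sales per cm: quinoa pops 26.90, maple flakes 25.72, oat clusters 24.20 lead.
Taking maple flakes + oat clusters + quinoa pops: 43 cm used, 1095 in weekly sales.
Every other selection either busts 45 cm or breaks a pairing rule or fails to beat 1095.

1095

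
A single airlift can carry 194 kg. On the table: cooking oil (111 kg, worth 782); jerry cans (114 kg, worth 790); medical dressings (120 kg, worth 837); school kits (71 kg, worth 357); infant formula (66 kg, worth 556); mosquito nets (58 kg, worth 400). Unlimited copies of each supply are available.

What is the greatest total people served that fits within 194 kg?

1512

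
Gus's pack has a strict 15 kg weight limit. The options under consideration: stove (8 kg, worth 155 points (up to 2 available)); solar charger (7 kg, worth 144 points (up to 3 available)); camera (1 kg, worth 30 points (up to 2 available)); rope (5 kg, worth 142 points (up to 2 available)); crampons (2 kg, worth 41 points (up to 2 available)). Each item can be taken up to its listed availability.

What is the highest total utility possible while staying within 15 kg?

396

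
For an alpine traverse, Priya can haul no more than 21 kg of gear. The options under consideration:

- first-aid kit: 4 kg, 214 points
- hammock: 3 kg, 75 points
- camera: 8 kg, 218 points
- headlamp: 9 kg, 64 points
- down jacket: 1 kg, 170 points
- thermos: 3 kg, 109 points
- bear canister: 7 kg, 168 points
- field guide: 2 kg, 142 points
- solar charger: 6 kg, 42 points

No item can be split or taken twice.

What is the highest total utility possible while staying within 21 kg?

928

Best packing: first-aid kit + hammock + camera + down jacket + thermos + field guide — 21 kg, 928 total.
An exhaustive check of the 512 subsets confirms 928.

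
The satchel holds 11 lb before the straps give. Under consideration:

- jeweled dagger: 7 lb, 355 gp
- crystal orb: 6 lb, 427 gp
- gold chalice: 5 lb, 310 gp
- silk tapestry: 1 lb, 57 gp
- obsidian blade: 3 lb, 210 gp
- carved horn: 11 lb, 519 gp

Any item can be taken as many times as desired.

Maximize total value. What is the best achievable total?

751

Density check — crystal orb 71.17, obsidian blade 70.00, gold chalice 62.00 are the best per lb.
Taking crystal orb + 2×silk tapestry + obsidian blade: 11 lb used, 751 in value.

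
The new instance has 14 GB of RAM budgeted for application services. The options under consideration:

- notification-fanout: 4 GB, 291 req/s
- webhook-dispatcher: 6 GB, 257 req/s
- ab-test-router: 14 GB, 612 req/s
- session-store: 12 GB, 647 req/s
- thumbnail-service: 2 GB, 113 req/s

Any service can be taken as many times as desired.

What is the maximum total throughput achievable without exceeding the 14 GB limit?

Taking 3×notification-fanout + thumbnail-service: 14 GB used, 986 in throughput.

986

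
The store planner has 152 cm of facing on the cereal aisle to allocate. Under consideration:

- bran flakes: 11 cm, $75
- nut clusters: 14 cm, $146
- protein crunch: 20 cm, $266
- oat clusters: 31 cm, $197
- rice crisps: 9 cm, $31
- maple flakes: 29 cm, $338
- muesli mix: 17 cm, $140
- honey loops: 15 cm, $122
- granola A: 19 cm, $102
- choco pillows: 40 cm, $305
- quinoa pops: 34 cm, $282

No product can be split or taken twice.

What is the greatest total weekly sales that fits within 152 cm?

Ranking by ratio (weekly sales/cm): protein crunch 13.30, maple flakes 11.66, nut clusters 10.43.
Greedy by ratio would take bran flakes + nut clusters + protein crunch + rice crisps + maple flakes + muesli mix + honey loops + quinoa pops: 149 cm used, total 1400.
The 37 cm tied up in bran flakes and rice crisps and muesli mix is better spent on choco pillows — total rises to 1459 (152 cm).
The closest alternative, bran flakes + nut clusters + protein crunch + maple flakes + choco pillows + quinoa pops, reaches only 1412.

1459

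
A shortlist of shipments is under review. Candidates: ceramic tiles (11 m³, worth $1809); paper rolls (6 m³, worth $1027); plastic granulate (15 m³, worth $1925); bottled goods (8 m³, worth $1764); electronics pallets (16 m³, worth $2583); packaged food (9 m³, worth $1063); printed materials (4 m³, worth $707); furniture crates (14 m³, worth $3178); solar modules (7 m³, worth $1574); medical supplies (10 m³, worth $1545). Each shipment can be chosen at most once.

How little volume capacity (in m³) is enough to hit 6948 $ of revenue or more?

33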